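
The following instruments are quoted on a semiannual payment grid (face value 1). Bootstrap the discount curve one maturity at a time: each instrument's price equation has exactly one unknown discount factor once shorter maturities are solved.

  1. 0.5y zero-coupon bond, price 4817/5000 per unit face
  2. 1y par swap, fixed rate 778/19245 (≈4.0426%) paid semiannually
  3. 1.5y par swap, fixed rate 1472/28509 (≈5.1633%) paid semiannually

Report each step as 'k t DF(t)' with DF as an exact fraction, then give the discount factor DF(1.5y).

1 1/2 4817/5000
2 1 9611/10000
3 3/2 579/625
DF(1.5y) = 579/625 ≈ 0.926400

step 1 [0.5y] zero: DF = P = 4817/5000 ≈ 0.963400
step 2 [1y] swap r/2=389/19245: DF=(1 − 389/19245·(0.963400))/(1+389/19245) = 9611/10000 ≈ 0.961100
step 3 [1.5y] swap r/2=736/28509: DF=(1 − 736/28509·(0.963400+0.961100))/(1+736/28509) = 579/625 ≈ 0.926400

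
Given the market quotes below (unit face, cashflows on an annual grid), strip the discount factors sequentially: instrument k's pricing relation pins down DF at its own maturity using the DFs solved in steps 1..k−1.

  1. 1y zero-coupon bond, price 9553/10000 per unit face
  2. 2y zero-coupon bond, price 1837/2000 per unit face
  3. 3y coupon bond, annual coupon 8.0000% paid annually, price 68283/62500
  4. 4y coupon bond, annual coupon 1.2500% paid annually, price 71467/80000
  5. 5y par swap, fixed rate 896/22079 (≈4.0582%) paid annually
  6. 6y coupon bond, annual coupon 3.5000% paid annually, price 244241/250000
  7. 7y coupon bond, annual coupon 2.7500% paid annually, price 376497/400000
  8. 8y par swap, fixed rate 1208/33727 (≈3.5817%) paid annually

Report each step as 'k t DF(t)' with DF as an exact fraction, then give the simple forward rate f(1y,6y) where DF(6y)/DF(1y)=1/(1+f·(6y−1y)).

1 1 9553/10000
2 2 1837/2000
3 3 1091/1250
4 4 2121/2500
5 5 513/625
6 6 3973/5000
7 7 3883/5000
8 8 474/625
f(1y,6y) = ((9553/10000)/(3973/5000) − 1)/(5) = 1607/39730 ≈ 4.0448%

step 1 [1y] zero: DF = P = 9553/10000 ≈ 0.955300
step 2 [2y] zero: DF = P = 1837/2000 ≈ 0.918500
step 3 [3y] bond c/1=2/25: DF=(68283/62500 − 2/25·(0.955300+0.918500))/(1+2/25) = 1091/1250 ≈ 0.872800
step 4 [4y] bond c/1=1/80: DF=(71467/80000 − 1/80·(0.955300+0.918500+0.872800))/(1+1/80) = 2121/2500 ≈ 0.848400
step 5 [5y] swap r/1=896/22079: DF=(1 − 896/22079·(0.955300+0.918500+0.872800+0.848400))/(1+896/22079) = 513/625 ≈ 0.820800
step 6 [6y] bond c/1=7/200: DF=(244241/250000 − 7/200·(0.955300+0.918500+0.872800+0.848400+0.820800))/(1+7/200) = 3973/5000 ≈ 0.794600
step 7 [7y] bond c/1=11/400: DF=(376497/400000 − 11/400·(0.955300+0.918500+0.872800+0.848400+0.820800+0.794600))/(1+11/400) = 3883/5000 ≈ 0.776600
step 8 [8y] swap r/1=1208/33727: DF=(1 − 1208/33727·(0.955300+0.918500+0.872800+0.848400+0.820800+0.794600+0.776600))/(1+1208/33727) = 474/625 ≈ 0.758400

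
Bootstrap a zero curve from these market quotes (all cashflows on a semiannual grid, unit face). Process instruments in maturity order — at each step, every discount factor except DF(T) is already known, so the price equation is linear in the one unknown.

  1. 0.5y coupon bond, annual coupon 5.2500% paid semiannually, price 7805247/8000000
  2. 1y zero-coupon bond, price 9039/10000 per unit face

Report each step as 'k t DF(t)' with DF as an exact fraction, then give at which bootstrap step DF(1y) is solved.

step 1 [0.5y] bond c/2=21/800: DF=(7805247/8000000 − 21/800·(0))/(1+21/800) = 9507/10000 ≈ 0.950700
step 2 [1y] zero: DF = P = 9039/10000 ≈ 0.903900

1 1/2 9507/10000
2 1 9039/10000
DF(1y) is solved at step 2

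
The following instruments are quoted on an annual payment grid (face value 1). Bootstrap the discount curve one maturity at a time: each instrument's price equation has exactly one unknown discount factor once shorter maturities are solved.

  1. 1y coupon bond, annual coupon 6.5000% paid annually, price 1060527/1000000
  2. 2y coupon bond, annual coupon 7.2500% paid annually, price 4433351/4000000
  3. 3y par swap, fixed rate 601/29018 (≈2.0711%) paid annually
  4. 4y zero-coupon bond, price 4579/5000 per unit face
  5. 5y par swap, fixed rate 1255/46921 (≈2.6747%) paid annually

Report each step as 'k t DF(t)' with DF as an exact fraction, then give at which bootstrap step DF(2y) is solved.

1 1 4979/5000
2 2 9661/10000
3 3 9399/10000
4 4 4579/5000
5 5 1749/2000
DF(2y) is solved at step 2

step 1 [1y] bond c/1=13/200: DF=(1060527/1000000 − 13/200·(0))/(1+13/200) = 4979/5000 ≈ 0.995800
step 2 [2y] bond c/1=29/400: DF=(4433351/4000000 − 29/400·(0.995800))/(1+29/400) = 9661/10000 ≈ 0.966100
step 3 [3y] swap r/1=601/29018: DF=(1 − 601/29018·(0.995800+0.966100))/(1+601/29018) = 9399/10000 ≈ 0.939900
step 4 [4y] zero: DF = P = 4579/5000 ≈ 0.915800
step 5 [5y] swap r/1=1255/46921: DF=(1 − 1255/46921·(0.995800+0.966100+0.939900+0.915800))/(1+1255/46921) = 1749/2000 ≈ 0.874500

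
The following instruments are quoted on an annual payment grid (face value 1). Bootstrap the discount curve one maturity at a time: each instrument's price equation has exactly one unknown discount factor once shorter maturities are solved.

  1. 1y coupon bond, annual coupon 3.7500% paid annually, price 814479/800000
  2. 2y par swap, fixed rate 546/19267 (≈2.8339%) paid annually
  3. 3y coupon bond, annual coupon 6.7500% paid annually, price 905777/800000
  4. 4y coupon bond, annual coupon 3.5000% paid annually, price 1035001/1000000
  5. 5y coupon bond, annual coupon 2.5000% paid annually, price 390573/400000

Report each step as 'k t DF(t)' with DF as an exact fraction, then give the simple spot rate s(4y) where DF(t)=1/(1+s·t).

1 1 9813/10000
2 2 4727/5000
3 3 2347/2500
4 4 9031/10000
5 5 8607/10000
s(4y) = (1/(9031/10000) − 1)/(4) = 969/36124 ≈ 2.6824%

step 1 [1y] bond c/1=3/80: DF=(814479/800000 − 3/80·(0))/(1+3/80) = 9813/10000 ≈ 0.981300
step 2 [2y] swap r/1=546/19267: DF=(1 − 546/19267·(0.981300))/(1+546/19267) = 4727/5000 ≈ 0.945400
step 3 [3y] bond c/1=27/400: DF=(905777/800000 − 27/400·(0.981300+0.945400))/(1+27/400) = 2347/2500 ≈ 0.938800
step 4 [4y] bond c/1=7/200: DF=(1035001/1000000 − 7/200·(0.981300+0.945400+0.938800))/(1+7/200) = 9031/10000 ≈ 0.903100
step 5 [5y] bond c/1=1/40: DF=(390573/400000 − 1/40·(0.981300+0.945400+0.938800+0.903100))/(1+1/40) = 8607/10000 ≈ 0.860700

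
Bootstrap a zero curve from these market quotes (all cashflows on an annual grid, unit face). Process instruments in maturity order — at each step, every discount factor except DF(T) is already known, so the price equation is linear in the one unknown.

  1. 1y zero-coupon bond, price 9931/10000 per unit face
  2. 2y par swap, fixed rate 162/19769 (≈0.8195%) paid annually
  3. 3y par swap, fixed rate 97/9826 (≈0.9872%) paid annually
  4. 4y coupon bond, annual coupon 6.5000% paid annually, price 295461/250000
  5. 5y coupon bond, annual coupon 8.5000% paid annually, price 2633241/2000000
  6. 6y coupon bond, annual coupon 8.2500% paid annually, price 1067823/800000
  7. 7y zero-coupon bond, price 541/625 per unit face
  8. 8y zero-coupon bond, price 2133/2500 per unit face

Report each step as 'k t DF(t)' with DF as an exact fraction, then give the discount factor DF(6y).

1 1 9931/10000
2 2 4919/5000
3 3 9709/10000
4 4 4649/5000
5 5 9097/10000
6 6 4341/5000
7 7 541/625
8 8 2133/2500
DF(6y) = 4341/5000 ≈ 0.868200

step 1 [1y] zero: DF = P = 9931/10000 ≈ 0.993100
step 2 [2y] swap r/1=162/19769: DF=(1 − 162/19769·(0.993100))/(1+162/19769) = 4919/5000 ≈ 0.983800
step 3 [3y] swap r/1=97/9826: DF=(1 − 97/9826·(0.993100+0.983800))/(1+97/9826) = 9709/10000 ≈ 0.970900
step 4 [4y] bond c/1=13/200: DF=(295461/250000 − 13/200·(0.993100+0.983800+0.970900))/(1+13/200) = 4649/5000 ≈ 0.929800
step 5 [5y] bond c/1=17/200: DF=(2633241/2000000 − 17/200·(0.993100+0.983800+0.970900+0.929800))/(1+17/200) = 9097/10000 ≈ 0.909700
step 6 [6y] bond c/1=33/400: DF=(1067823/800000 − 33/400·(0.993100+0.983800+0.970900+0.929800+0.909700))/(1+33/400) = 4341/5000 ≈ 0.868200
step 7 [7y] zero: DF = P = 541/625 ≈ 0.865600
step 8 [8y] zero: DF = P = 2133/2500 ≈ 0.853200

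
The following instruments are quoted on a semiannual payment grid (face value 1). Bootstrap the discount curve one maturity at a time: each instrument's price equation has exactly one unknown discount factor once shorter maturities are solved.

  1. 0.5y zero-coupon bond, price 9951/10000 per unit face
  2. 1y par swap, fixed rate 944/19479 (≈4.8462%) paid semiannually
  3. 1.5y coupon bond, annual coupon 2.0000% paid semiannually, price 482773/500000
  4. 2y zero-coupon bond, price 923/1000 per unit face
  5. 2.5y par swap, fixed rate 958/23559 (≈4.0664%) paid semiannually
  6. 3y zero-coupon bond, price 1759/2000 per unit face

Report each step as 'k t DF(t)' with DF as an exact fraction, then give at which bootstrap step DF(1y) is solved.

step 1 [0.5y] zero: DF = P = 9951/10000 ≈ 0.995100
step 2 [1y] swap r/2=472/19479: DF=(1 − 472/19479·(0.995100))/(1+472/19479) = 1191/1250 ≈ 0.952800
step 3 [1.5y] bond c/2=1/100: DF=(482773/500000 − 1/100·(0.995100+0.952800))/(1+1/100) = 9367/10000 ≈ 0.936700
step 4 [2y] zero: DF = P = 923/1000 ≈ 0.923000
step 5 [2.5y] swap r/2=479/23559: DF=(1 − 479/23559·(0.995100+0.952800+0.936700+0.923000))/(1+479/23559) = 4521/5000 ≈ 0.904200
step 6 [3y] zero: DF = P = 1759/2000 ≈ 0.879500

1 1/2 9951/10000
2 1 1191/1250
3 3/2 9367/10000
4 2 923/1000
5 5/2 4521/5000
6 3 1759/2000
DF(1y) is solved at step 2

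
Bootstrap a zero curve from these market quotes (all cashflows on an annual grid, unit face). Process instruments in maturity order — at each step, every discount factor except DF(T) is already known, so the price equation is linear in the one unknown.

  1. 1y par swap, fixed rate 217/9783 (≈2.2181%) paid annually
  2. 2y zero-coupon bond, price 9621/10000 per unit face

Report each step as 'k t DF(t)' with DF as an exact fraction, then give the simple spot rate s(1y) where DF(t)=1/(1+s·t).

step 1 [1y] swap r/1=217/9783: DF=(1 − 217/9783·(0))/(1+217/9783) = 9783/10000 ≈ 0.978300
step 2 [2y] zero: DF = P = 9621/10000 ≈ 0.962100

1 1 9783/10000
2 2 9621/10000
s(1y) = (1/(9783/10000) − 1)/(1) = 217/9783 ≈ 2.2181%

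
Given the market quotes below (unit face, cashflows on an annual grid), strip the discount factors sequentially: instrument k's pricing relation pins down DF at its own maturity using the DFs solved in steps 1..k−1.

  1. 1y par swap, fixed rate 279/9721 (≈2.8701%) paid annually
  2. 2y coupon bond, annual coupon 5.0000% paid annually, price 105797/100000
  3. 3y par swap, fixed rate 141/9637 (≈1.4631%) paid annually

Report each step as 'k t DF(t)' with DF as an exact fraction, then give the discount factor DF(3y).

step 1 [1y] swap r/1=279/9721: DF=(1 − 279/9721·(0))/(1+279/9721) = 9721/10000 ≈ 0.972100
step 2 [2y] bond c/1=1/20: DF=(105797/100000 − 1/20·(0.972100))/(1+1/20) = 9613/10000 ≈ 0.961300
step 3 [3y] swap r/1=141/9637: DF=(1 − 141/9637·(0.972100+0.961300))/(1+141/9637) = 9577/10000 ≈ 0.957700

1 1 9721/10000
2 2 9613/10000
3 3 9577/10000
DF(3y) = 9577/10000 ≈ 0.957700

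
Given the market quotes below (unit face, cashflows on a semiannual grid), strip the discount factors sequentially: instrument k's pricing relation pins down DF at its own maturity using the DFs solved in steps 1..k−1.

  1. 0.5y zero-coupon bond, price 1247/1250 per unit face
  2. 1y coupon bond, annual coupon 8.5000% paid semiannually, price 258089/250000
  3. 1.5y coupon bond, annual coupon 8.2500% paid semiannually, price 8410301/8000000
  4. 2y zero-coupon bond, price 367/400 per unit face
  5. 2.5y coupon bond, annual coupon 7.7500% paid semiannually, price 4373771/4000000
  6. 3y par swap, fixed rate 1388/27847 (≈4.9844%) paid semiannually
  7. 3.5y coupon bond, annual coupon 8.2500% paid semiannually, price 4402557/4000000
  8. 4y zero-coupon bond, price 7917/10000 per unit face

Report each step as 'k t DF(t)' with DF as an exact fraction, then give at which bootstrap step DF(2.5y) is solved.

1 1/2 1247/1250
2 1 1187/1250
3 3/2 373/400
4 2 367/400
5 5/2 911/1000
6 3 2153/2500
7 7/2 2091/2500
8 4 7917/10000
DF(2.5y) is solved at step 5

step 1 [0.5y] zero: DF = P = 1247/1250 ≈ 0.997600
step 2 [1y] bond c/2=17/400: DF=(258089/250000 − 17/400·(0.997600))/(1+17/400) = 1187/1250 ≈ 0.949600
step 3 [1.5y] bond c/2=33/800: DF=(8410301/8000000 − 33/800·(0.997600+0.949600))/(1+33/800) = 373/400 ≈ 0.932500
step 4 [2y] zero: DF = P = 367/400 ≈ 0.917500
step 5 [2.5y] bond c/2=31/800: DF=(4373771/4000000 − 31/800·(0.997600+0.949600+0.932500+0.917500))/(1+31/800) = 911/1000 ≈ 0.911000
step 6 [3y] swap r/2=694/27847: DF=(1 − 694/27847·(0.997600+0.949600+0.932500+0.917500+0.911000))/(1+694/27847) = 2153/2500 ≈ 0.861200
step 7 [3.5y] bond c/2=33/800: DF=(4402557/4000000 − 33/800·(0.997600+0.949600+0.932500+0.917500+0.911000+0.861200))/(1+33/800) = 2091/2500 ≈ 0.836400
step 8 [4y] zero: DF = P = 7917/10000 ≈ 0.791700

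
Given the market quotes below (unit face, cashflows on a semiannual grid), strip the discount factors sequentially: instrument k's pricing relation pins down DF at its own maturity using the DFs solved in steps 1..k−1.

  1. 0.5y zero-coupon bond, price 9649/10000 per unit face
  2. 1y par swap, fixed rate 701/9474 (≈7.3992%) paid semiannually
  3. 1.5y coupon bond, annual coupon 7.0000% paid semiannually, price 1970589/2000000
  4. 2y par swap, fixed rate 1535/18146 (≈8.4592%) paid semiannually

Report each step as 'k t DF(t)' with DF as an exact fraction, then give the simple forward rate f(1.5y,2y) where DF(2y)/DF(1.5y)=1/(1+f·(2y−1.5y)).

step 1 [0.5y] zero: DF = P = 9649/10000 ≈ 0.964900
step 2 [1y] swap r/2=701/18948: DF=(1 − 701/18948·(0.964900))/(1+701/18948) = 9299/10000 ≈ 0.929900
step 3 [1.5y] bond c/2=7/200: DF=(1970589/2000000 − 7/200·(0.964900+0.929900))/(1+7/200) = 8879/10000 ≈ 0.887900
step 4 [2y] swap r/2=1535/36292: DF=(1 − 1535/36292·(0.964900+0.929900+0.887900))/(1+1535/36292) = 1693/2000 ≈ 0.846500

1 1/2 9649/10000
2 1 9299/10000
3 3/2 8879/10000
4 2 1693/2000
f(1.5y,2y) = ((8879/10000)/(1693/2000) − 1)/(1/2) = 828/8465 ≈ 9.7815%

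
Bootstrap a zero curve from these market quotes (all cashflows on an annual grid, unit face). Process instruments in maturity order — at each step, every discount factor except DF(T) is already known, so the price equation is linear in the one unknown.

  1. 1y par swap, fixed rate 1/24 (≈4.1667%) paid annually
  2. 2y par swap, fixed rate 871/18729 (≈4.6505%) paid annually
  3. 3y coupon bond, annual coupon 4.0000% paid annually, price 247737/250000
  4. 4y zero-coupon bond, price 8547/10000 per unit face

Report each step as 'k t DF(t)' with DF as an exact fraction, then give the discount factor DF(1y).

step 1 [1y] swap r/1=1/24: DF=(1 − 1/24·(0))/(1+1/24) = 24/25 ≈ 0.960000
step 2 [2y] swap r/1=871/18729: DF=(1 − 871/18729·(0.960000))/(1+871/18729) = 9129/10000 ≈ 0.912900
step 3 [3y] bond c/1=1/25: DF=(247737/250000 − 1/25·(0.960000+0.912900))/(1+1/25) = 1101/1250 ≈ 0.880800
step 4 [4y] zero: DF = P = 8547/10000 ≈ 0.854700

1 1 24/25
2 2 9129/10000
3 3 1101/1250
4 4 8547/10000
DF(1y) = 24/25 ≈ 0.960000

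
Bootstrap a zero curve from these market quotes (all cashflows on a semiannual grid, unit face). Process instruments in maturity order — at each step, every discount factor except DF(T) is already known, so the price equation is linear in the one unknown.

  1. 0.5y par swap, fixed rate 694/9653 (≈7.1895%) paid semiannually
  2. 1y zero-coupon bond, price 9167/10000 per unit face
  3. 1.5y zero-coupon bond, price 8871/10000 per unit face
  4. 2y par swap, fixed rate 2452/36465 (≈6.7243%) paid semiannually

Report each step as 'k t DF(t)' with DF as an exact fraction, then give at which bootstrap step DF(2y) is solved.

1 1/2 9653/10000
2 1 9167/10000
3 3/2 8871/10000
4 2 4387/5000
DF(2y) is solved at step 4

step 1 [0.5y] swap r/2=347/9653: DF=(1 − 347/9653·(0))/(1+347/9653) = 9653/10000 ≈ 0.965300
step 2 [1y] zero: DF = P = 9167/10000 ≈ 0.916700
step 3 [1.5y] zero: DF = P = 8871/10000 ≈ 0.887100
step 4 [2y] swap r/2=1226/36465: DF=(1 − 1226/36465·(0.965300+0.916700+0.887100))/(1+1226/36465) = 4387/5000 ≈ 0.877400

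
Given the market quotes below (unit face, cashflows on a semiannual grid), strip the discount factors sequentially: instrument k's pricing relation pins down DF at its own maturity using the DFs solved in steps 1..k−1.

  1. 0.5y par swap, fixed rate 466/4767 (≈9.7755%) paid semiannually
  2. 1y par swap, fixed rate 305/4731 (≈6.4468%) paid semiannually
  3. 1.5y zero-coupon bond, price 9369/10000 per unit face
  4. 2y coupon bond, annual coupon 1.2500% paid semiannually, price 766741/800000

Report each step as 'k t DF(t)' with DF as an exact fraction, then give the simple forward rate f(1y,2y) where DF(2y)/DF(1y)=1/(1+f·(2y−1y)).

step 1 [0.5y] swap r/2=233/4767: DF=(1 − 233/4767·(0))/(1+233/4767) = 4767/5000 ≈ 0.953400
step 2 [1y] swap r/2=305/9462: DF=(1 − 305/9462·(0.953400))/(1+305/9462) = 939/1000 ≈ 0.939000
step 3 [1.5y] zero: DF = P = 9369/10000 ≈ 0.936900
step 4 [2y] bond c/2=1/160: DF=(766741/800000 − 1/160·(0.953400+0.939000+0.936900))/(1+1/160) = 9349/10000 ≈ 0.934900

1 1/2 4767/5000
2 1 939/1000
3 3/2 9369/10000
4 2 9349/10000
f(1y,2y) = ((939/1000)/(9349/10000) − 1)/(1) = 41/9349 ≈ 0.4385%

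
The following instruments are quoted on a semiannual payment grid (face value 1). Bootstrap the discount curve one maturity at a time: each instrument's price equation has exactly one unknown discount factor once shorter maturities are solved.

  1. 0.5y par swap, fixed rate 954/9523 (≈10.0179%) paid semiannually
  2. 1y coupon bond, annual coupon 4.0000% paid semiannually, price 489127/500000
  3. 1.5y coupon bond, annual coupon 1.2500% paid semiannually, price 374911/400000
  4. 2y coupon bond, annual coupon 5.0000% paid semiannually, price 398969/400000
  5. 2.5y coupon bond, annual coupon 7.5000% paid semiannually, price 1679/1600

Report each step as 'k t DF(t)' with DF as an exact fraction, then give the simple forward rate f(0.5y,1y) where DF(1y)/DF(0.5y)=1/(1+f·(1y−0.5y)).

step 1 [0.5y] swap r/2=477/9523: DF=(1 − 477/9523·(0))/(1+477/9523) = 9523/10000 ≈ 0.952300
step 2 [1y] bond c/2=1/50: DF=(489127/500000 − 1/50·(0.952300))/(1+1/50) = 2351/2500 ≈ 0.940400
step 3 [1.5y] bond c/2=1/160: DF=(374911/400000 − 1/160·(0.952300+0.940400))/(1+1/160) = 9197/10000 ≈ 0.919700
step 4 [2y] bond c/2=1/40: DF=(398969/400000 − 1/40·(0.952300+0.940400+0.919700))/(1+1/40) = 1809/2000 ≈ 0.904500
step 5 [2.5y] bond c/2=3/80: DF=(1679/1600 − 3/80·(0.952300+0.940400+0.919700+0.904500))/(1+3/80) = 8771/10000 ≈ 0.877100

1 1/2 9523/10000
2 1 2351/2500
3 3/2 9197/10000
4 2 1809/2000
5 5/2 8771/10000
f(0.5y,1y) = ((9523/10000)/(2351/2500) − 1)/(1/2) = 119/4702 ≈ 2.5308%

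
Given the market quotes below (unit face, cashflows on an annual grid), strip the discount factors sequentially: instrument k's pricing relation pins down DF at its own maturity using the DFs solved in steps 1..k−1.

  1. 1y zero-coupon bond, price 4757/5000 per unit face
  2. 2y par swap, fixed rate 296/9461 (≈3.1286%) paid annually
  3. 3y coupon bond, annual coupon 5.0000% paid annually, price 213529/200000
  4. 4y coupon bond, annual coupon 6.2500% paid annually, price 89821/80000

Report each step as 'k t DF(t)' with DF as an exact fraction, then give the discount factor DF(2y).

step 1 [1y] zero: DF = P = 4757/5000 ≈ 0.951400
step 2 [2y] swap r/1=296/9461: DF=(1 − 296/9461·(0.951400))/(1+296/9461) = 588/625 ≈ 0.940800
step 3 [3y] bond c/1=1/20: DF=(213529/200000 − 1/20·(0.951400+0.940800))/(1+1/20) = 9267/10000 ≈ 0.926700
step 4 [4y] bond c/1=1/16: DF=(89821/80000 − 1/16·(0.951400+0.940800+0.926700))/(1+1/16) = 8909/10000 ≈ 0.890900

1 1 4757/5000
2 2 588/625
3 3 9267/10000
4 4 8909/10000
DF(2y) = 588/625 ≈ 0.940800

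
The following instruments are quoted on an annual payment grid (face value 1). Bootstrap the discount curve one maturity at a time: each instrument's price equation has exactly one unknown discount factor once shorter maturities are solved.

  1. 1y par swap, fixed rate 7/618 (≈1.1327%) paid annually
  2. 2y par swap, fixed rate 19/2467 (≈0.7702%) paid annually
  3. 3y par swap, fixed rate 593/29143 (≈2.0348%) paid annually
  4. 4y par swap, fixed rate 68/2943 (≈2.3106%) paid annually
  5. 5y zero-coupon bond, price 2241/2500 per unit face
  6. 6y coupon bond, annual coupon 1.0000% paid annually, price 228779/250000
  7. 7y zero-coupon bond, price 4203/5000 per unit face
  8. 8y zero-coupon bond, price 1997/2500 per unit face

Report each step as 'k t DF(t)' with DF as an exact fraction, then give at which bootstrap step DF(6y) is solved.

1 1 618/625
2 2 1231/1250
3 3 9407/10000
4 4 2279/2500
5 5 2241/2500
6 6 8593/10000
7 7 4203/5000
8 8 1997/2500
DF(6y) is solved at step 6

step 1 [1y] swap r/1=7/618: DF=(1 − 7/618·(0))/(1+7/618) = 618/625 ≈ 0.988800
step 2 [2y] swap r/1=19/2467: DF=(1 − 19/2467·(0.988800))/(1+19/2467) = 1231/1250 ≈ 0.984800
step 3 [3y] swap r/1=593/29143: DF=(1 − 593/29143·(0.988800+0.984800))/(1+593/29143) = 9407/10000 ≈ 0.940700
step 4 [4y] swap r/1=68/2943: DF=(1 − 68/2943·(0.988800+0.984800+0.940700))/(1+68/2943) = 2279/2500 ≈ 0.911600
step 5 [5y] zero: DF = P = 2241/2500 ≈ 0.896400
step 6 [6y] bond c/1=1/100: DF=(228779/250000 − 1/100·(0.988800+0.984800+0.940700+0.911600+0.896400))/(1+1/100) = 8593/10000 ≈ 0.859300
step 7 [7y] zero: DF = P = 4203/5000 ≈ 0.840600
step 8 [8y] zero: DF = P = 1997/2500 ≈ 0.798800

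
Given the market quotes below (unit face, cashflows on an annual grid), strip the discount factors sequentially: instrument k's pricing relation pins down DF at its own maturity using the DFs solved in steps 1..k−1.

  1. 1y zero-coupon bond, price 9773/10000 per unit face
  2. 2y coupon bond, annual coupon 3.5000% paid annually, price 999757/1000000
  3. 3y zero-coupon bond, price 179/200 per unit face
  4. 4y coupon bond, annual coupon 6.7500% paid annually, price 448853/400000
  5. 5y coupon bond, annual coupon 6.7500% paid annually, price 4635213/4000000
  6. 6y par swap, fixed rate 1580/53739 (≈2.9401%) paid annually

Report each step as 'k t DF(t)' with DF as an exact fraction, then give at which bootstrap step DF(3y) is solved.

1 1 9773/10000
2 2 9329/10000
3 3 179/200
4 4 4369/5000
5 5 8529/10000
6 6 421/500
DF(3y) is solved at step 3

step 1 [1y] zero: DF = P = 9773/10000 ≈ 0.977300
step 2 [2y] bond c/1=7/200: DF=(999757/1000000 − 7/200·(0.977300))/(1+7/200) = 9329/10000 ≈ 0.932900
step 3 [3y] zero: DF = P = 179/200 ≈ 0.895000
step 4 [4y] bond c/1=27/400: DF=(448853/400000 − 27/400·(0.977300+0.932900+0.895000))/(1+27/400) = 4369/5000 ≈ 0.873800
step 5 [5y] bond c/1=27/400: DF=(4635213/4000000 − 27/400·(0.977300+0.932900+0.895000+0.873800))/(1+27/400) = 8529/10000 ≈ 0.852900
step 6 [6y] swap r/1=1580/53739: DF=(1 − 1580/53739·(0.977300+0.932900+0.895000+0.873800+0.852900))/(1+1580/53739) = 421/500 ≈ 0.842000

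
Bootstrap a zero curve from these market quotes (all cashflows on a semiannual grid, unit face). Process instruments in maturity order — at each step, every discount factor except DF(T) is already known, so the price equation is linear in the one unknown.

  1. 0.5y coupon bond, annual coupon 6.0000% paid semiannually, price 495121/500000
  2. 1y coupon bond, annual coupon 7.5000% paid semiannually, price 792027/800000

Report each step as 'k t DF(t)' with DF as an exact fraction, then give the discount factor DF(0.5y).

step 1 [0.5y] bond c/2=3/100: DF=(495121/500000 − 3/100·(0))/(1+3/100) = 4807/5000 ≈ 0.961400
step 2 [1y] bond c/2=3/80: DF=(792027/800000 − 3/80·(0.961400))/(1+3/80) = 1839/2000 ≈ 0.919500

1 1/2 4807/5000
2 1 1839/2000
DF(0.5y) = 4807/5000 ≈ 0.961400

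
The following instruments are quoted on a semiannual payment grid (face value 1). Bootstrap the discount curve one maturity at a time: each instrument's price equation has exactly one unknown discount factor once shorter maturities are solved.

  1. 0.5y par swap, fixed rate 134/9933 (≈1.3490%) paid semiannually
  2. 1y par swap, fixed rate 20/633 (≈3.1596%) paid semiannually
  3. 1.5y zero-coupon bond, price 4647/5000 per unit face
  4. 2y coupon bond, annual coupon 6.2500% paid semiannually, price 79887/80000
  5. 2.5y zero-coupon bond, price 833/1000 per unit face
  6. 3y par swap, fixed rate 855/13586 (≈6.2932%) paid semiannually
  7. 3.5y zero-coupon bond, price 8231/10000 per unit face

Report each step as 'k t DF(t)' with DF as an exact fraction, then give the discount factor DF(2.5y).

1 1/2 9933/10000
2 1 969/1000
3 3/2 4647/5000
4 2 8807/10000
5 5/2 833/1000
6 3 829/1000
7 7/2 8231/10000
DF(2.5y) = 833/1000 ≈ 0.833000

step 1 [0.5y] swap r/2=67/9933: DF=(1 − 67/9933·(0))/(1+67/9933) = 9933/10000 ≈ 0.993300
step 2 [1y] swap r/2=10/633: DF=(1 − 10/633·(0.993300))/(1+10/633) = 969/1000 ≈ 0.969000
step 3 [1.5y] zero: DF = P = 4647/5000 ≈ 0.929400
step 4 [2y] bond c/2=1/32: DF=(79887/80000 − 1/32·(0.993300+0.969000+0.929400))/(1+1/32) = 8807/10000 ≈ 0.880700
step 5 [2.5y] zero: DF = P = 833/1000 ≈ 0.833000
step 6 [3y] swap r/2=855/27172: DF=(1 − 855/27172·(0.993300+0.969000+0.929400+0.880700+0.833000))/(1+855/27172) = 829/1000 ≈ 0.829000
step 7 [3.5y] zero: DF = P = 8231/10000 ≈ 0.823100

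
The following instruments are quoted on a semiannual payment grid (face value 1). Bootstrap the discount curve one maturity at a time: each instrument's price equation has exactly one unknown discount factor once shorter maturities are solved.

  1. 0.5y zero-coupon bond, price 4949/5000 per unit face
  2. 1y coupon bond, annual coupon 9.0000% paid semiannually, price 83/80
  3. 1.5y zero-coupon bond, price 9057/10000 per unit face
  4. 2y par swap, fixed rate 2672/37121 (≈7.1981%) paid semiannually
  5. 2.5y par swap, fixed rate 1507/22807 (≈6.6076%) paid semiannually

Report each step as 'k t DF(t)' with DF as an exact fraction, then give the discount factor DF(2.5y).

1 1/2 4949/5000
2 1 4751/5000
3 3/2 9057/10000
4 2 1083/1250
5 5/2 8493/10000
DF(2.5y) = 8493/10000 ≈ 0.849300

step 1 [0.5y] zero: DF = P = 4949/5000 ≈ 0.989800
step 2 [1y] bond c/2=9/200: DF=(83/80 − 9/200·(0.989800))/(1+9/200) = 4751/5000 ≈ 0.950200
step 3 [1.5y] zero: DF = P = 9057/10000 ≈ 0.905700
step 4 [2y] swap r/2=1336/37121: DF=(1 − 1336/37121·(0.989800+0.950200+0.905700))/(1+1336/37121) = 1083/1250 ≈ 0.866400
step 5 [2.5y] swap r/2=1507/45614: DF=(1 − 1507/45614·(0.989800+0.950200+0.905700+0.866400))/(1+1507/45614) = 8493/10000 ≈ 0.849300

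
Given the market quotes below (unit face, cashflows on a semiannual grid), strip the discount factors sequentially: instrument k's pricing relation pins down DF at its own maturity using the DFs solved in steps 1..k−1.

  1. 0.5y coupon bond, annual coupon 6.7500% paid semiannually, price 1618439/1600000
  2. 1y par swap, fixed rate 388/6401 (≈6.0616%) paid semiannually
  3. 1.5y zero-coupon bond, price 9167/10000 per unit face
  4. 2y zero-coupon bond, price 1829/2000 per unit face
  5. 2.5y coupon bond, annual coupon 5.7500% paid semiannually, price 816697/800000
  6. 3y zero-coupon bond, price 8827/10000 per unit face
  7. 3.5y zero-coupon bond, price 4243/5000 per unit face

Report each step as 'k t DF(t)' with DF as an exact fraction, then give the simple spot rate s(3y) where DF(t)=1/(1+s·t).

1 1/2 1957/2000
2 1 4709/5000
3 3/2 9167/10000
4 2 1829/2000
5 5/2 71/80
6 3 8827/10000
7 7/2 4243/5000
s(3y) = (1/(8827/10000) − 1)/(3) = 391/8827 ≈ 4.4296%

step 1 [0.5y] bond c/2=27/800: DF=(1618439/1600000 − 27/800·(0))/(1+27/800) = 1957/2000 ≈ 0.978500
step 2 [1y] swap r/2=194/6401: DF=(1 − 194/6401·(0.978500))/(1+194/6401) = 4709/5000 ≈ 0.941800
step 3 [1.5y] zero: DF = P = 9167/10000 ≈ 0.916700
step 4 [2y] zero: DF = P = 1829/2000 ≈ 0.914500
step 5 [2.5y] bond c/2=23/800: DF=(816697/800000 − 23/800·(0.978500+0.941800+0.916700+0.914500))/(1+23/800) = 71/80 ≈ 0.887500
step 6 [3y] zero: DF = P = 8827/10000 ≈ 0.882700
step 7 [3.5y] zero: DF = P = 4243/5000 ≈ 0.848600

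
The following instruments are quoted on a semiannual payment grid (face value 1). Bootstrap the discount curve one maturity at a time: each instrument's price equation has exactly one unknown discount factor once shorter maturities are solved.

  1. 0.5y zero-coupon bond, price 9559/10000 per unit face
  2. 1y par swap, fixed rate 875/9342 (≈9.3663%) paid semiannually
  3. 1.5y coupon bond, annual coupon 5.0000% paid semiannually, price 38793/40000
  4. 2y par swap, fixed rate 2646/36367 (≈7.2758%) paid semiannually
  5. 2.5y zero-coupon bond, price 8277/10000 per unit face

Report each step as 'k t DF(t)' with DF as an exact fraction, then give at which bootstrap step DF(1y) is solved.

1 1/2 9559/10000
2 1 73/80
3 3/2 4503/5000
4 2 8677/10000
5 5/2 8277/10000
DF(1y) is solved at step 2

step 1 [0.5y] zero: DF = P = 9559/10000 ≈ 0.955900
step 2 [1y] swap r/2=875/18684: DF=(1 − 875/18684·(0.955900))/(1+875/18684) = 73/80 ≈ 0.912500
step 3 [1.5y] bond c/2=1/40: DF=(38793/40000 − 1/40·(0.955900+0.912500))/(1+1/40) = 4503/5000 ≈ 0.900600
step 4 [2y] swap r/2=1323/36367: DF=(1 − 1323/36367·(0.955900+0.912500+0.900600))/(1+1323/36367) = 8677/10000 ≈ 0.867700
step 5 [2.5y] zero: DF = P = 8277/10000 ≈ 0.827700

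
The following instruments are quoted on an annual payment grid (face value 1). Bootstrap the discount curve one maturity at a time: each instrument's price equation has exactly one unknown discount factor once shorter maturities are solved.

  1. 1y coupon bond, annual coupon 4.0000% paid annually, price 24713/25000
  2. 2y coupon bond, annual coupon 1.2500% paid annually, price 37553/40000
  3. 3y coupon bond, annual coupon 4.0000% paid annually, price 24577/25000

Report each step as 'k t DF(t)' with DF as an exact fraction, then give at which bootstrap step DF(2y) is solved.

step 1 [1y] bond c/1=1/25: DF=(24713/25000 − 1/25·(0))/(1+1/25) = 1901/2000 ≈ 0.950500
step 2 [2y] bond c/1=1/80: DF=(37553/40000 − 1/80·(0.950500))/(1+1/80) = 1831/2000 ≈ 0.915500
step 3 [3y] bond c/1=1/25: DF=(24577/25000 − 1/25·(0.950500+0.915500))/(1+1/25) = 1747/2000 ≈ 0.873500

1 1 1901/2000
2 2 1831/2000
3 3 1747/2000
DF(2y) is solved at step 2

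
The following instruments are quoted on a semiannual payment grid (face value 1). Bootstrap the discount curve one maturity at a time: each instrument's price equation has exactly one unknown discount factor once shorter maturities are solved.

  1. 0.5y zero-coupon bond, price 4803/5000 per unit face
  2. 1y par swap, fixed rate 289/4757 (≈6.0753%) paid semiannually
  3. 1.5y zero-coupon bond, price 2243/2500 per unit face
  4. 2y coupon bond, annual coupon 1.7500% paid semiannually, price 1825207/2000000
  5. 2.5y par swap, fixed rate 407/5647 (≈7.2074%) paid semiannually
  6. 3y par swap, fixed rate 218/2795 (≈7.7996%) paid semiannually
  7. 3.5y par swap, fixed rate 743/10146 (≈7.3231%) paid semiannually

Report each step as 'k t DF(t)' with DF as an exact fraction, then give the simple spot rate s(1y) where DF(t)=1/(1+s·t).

step 1 [0.5y] zero: DF = P = 4803/5000 ≈ 0.960600
step 2 [1y] swap r/2=289/9514: DF=(1 − 289/9514·(0.960600))/(1+289/9514) = 4711/5000 ≈ 0.942200
step 3 [1.5y] zero: DF = P = 2243/2500 ≈ 0.897200
step 4 [2y] bond c/2=7/800: DF=(1825207/2000000 − 7/800·(0.960600+0.942200+0.897200))/(1+7/800) = 2201/2500 ≈ 0.880400
step 5 [2.5y] swap r/2=407/11294: DF=(1 − 407/11294·(0.960600+0.942200+0.897200+0.880400))/(1+407/11294) = 2093/2500 ≈ 0.837200
step 6 [3y] swap r/2=109/2795: DF=(1 − 109/2795·(0.960600+0.942200+0.897200+0.880400+0.837200))/(1+109/2795) = 7929/10000 ≈ 0.792900
step 7 [3.5y] swap r/2=743/20292: DF=(1 − 743/20292·(0.960600+0.942200+0.897200+0.880400+0.837200+0.792900))/(1+743/20292) = 7771/10000 ≈ 0.777100

1 1/2 4803/5000
2 1 4711/5000
3 3/2 2243/2500
4 2 2201/2500
5 5/2 2093/2500
6 3 7929/10000
7 7/2 7771/10000
s(1y) = (1/(4711/5000) − 1)/(1) = 289/4711 ≈ 6.1346%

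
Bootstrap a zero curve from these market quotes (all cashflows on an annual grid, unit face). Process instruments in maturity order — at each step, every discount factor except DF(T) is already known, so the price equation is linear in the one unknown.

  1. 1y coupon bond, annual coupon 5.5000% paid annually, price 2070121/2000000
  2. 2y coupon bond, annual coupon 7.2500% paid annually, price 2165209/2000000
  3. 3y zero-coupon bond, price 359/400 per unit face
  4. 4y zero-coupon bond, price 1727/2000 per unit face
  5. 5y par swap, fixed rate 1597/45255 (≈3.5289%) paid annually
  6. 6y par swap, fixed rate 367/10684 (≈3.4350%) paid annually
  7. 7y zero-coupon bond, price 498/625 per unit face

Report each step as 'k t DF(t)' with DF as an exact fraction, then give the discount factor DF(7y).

step 1 [1y] bond c/1=11/200: DF=(2070121/2000000 − 11/200·(0))/(1+11/200) = 9811/10000 ≈ 0.981100
step 2 [2y] bond c/1=29/400: DF=(2165209/2000000 − 29/400·(0.981100))/(1+29/400) = 9431/10000 ≈ 0.943100
step 3 [3y] zero: DF = P = 359/400 ≈ 0.897500
step 4 [4y] zero: DF = P = 1727/2000 ≈ 0.863500
step 5 [5y] swap r/1=1597/45255: DF=(1 − 1597/45255·(0.981100+0.943100+0.897500+0.863500))/(1+1597/45255) = 8403/10000 ≈ 0.840300
step 6 [6y] swap r/1=367/10684: DF=(1 − 367/10684·(0.981100+0.943100+0.897500+0.863500+0.840300))/(1+367/10684) = 1633/2000 ≈ 0.816500
step 7 [7y] zero: DF = P = 498/625 ≈ 0.796800

1 1 9811/10000
2 2 9431/10000
3 3 359/400
4 4 1727/2000
5 5 8403/10000
6 6 1633/2000
7 7 498/625
DF(7y) = 498/625 ≈ 0.796800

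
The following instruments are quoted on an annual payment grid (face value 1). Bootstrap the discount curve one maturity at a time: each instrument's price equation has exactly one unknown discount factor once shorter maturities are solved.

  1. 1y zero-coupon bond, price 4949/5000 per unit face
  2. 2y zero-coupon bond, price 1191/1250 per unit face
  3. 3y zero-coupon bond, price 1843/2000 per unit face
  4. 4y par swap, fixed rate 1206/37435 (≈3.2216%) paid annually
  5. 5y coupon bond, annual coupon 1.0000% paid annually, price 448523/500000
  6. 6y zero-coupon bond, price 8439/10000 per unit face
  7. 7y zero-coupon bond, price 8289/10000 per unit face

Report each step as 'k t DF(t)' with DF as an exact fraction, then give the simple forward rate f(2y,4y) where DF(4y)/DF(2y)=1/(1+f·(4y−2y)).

1 1 4949/5000
2 2 1191/1250
3 3 1843/2000
4 4 4397/5000
5 5 8511/10000
6 6 8439/10000
7 7 8289/10000
f(2y,4y) = ((1191/1250)/(4397/5000) − 1)/(2) = 367/8794 ≈ 4.1733%

step 1 [1y] zero: DF = P = 4949/5000 ≈ 0.989800
step 2 [2y] zero: DF = P = 1191/1250 ≈ 0.952800
step 3 [3y] zero: DF = P = 1843/2000 ≈ 0.921500
step 4 [4y] swap r/1=1206/37435: DF=(1 − 1206/37435·(0.989800+0.952800+0.921500))/(1+1206/37435) = 4397/5000 ≈ 0.879400
step 5 [5y] bond c/1=1/100: DF=(448523/500000 − 1/100·(0.989800+0.952800+0.921500+0.879400))/(1+1/100) = 8511/10000 ≈ 0.851100
step 6 [6y] zero: DF = P = 8439/10000 ≈ 0.843900
step 7 [7y] zero: DF = P = 8289/10000 ≈ 0.828900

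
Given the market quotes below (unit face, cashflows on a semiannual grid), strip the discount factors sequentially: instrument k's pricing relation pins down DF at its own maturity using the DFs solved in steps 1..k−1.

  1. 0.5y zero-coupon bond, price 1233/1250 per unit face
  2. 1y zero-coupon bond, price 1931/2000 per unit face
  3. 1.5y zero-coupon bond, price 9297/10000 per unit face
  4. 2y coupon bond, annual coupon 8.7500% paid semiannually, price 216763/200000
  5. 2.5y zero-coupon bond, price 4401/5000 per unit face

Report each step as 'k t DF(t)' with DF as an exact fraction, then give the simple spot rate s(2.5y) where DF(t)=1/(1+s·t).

step 1 [0.5y] zero: DF = P = 1233/1250 ≈ 0.986400
step 2 [1y] zero: DF = P = 1931/2000 ≈ 0.965500
step 3 [1.5y] zero: DF = P = 9297/10000 ≈ 0.929700
step 4 [2y] bond c/2=7/160: DF=(216763/200000 − 7/160·(0.986400+0.965500+0.929700))/(1+7/160) = 1147/1250 ≈ 0.917600
step 5 [2.5y] zero: DF = P = 4401/5000 ≈ 0.880200

1 1/2 1233/1250
2 1 1931/2000
3 3/2 9297/10000
4 2 1147/1250
5 5/2 4401/5000
s(2.5y) = (1/(4401/5000) − 1)/(5/2) = 1198/22005 ≈ 5.4442%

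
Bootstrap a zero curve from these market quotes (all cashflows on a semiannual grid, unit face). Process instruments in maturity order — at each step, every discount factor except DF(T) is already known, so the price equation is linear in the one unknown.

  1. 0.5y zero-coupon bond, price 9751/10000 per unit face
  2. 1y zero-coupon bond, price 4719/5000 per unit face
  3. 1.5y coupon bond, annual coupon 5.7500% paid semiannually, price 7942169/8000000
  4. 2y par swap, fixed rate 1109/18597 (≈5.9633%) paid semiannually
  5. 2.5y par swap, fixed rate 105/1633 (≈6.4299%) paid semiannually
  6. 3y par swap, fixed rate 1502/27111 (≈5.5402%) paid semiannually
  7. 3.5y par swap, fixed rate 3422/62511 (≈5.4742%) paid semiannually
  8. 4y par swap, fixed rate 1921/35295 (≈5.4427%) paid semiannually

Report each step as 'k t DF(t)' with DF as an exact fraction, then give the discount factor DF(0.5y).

1 1/2 9751/10000
2 1 4719/5000
3 3/2 4557/5000
4 2 8891/10000
5 5/2 853/1000
6 3 4249/5000
7 7/2 8289/10000
8 4 8079/10000
DF(0.5y) = 9751/10000 ≈ 0.975100

step 1 [0.5y] zero: DF = P = 9751/10000 ≈ 0.975100
step 2 [1y] zero: DF = P = 4719/5000 ≈ 0.943800
step 3 [1.5y] bond c/2=23/800: DF=(7942169/8000000 − 23/800·(0.975100+0.943800))/(1+23/800) = 4557/5000 ≈ 0.911400
step 4 [2y] swap r/2=1109/37194: DF=(1 − 1109/37194·(0.975100+0.943800+0.911400))/(1+1109/37194) = 8891/10000 ≈ 0.889100
step 5 [2.5y] swap r/2=105/3266: DF=(1 − 105/3266·(0.975100+0.943800+0.911400+0.889100))/(1+105/3266) = 853/1000 ≈ 0.853000
step 6 [3y] swap r/2=751/27111: DF=(1 − 751/27111·(0.975100+0.943800+0.911400+0.889100+0.853000))/(1+751/27111) = 4249/5000 ≈ 0.849800
step 7 [3.5y] swap r/2=1711/62511: DF=(1 − 1711/62511·(0.975100+0.943800+0.911400+0.889100+0.853000+0.849800))/(1+1711/62511) = 8289/10000 ≈ 0.828900
step 8 [4y] swap r/2=1921/70590: DF=(1 − 1921/70590·(0.975100+0.943800+0.911400+0.889100+0.853000+0.849800+0.828900))/(1+1921/70590) = 8079/10000 ≈ 0.807900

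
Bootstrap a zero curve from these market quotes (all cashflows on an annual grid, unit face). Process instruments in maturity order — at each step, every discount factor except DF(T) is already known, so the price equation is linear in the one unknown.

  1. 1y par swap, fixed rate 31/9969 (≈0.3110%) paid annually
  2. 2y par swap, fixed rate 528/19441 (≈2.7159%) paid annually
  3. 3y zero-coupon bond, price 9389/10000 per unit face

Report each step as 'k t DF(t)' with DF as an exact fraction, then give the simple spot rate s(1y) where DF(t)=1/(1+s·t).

1 1 9969/10000
2 2 592/625
3 3 9389/10000
s(1y) = (1/(9969/10000) − 1)/(1) = 31/9969 ≈ 0.3110%

step 1 [1y] swap r/1=31/9969: DF=(1 − 31/9969·(0))/(1+31/9969) = 9969/10000 ≈ 0.996900
step 2 [2y] swap r/1=528/19441: DF=(1 − 528/19441·(0.996900))/(1+528/19441) = 592/625 ≈ 0.947200
step 3 [3y] zero: DF = P = 9389/10000 ≈ 0.938900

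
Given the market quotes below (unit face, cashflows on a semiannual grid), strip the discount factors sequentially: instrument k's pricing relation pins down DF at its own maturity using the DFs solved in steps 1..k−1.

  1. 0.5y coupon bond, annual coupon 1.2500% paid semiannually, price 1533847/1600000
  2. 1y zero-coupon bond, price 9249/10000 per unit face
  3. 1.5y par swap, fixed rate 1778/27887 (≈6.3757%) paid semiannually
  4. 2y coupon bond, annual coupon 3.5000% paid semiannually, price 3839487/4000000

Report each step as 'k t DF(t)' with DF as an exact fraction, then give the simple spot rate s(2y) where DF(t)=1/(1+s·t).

1 1/2 9527/10000
2 1 9249/10000
3 3/2 9111/10000
4 2 4477/5000
s(2y) = (1/(4477/5000) − 1)/(2) = 523/8954 ≈ 5.8410%

step 1 [0.5y] bond c/2=1/160: DF=(1533847/1600000 − 1/160·(0))/(1+1/160) = 9527/10000 ≈ 0.952700
step 2 [1y] zero: DF = P = 9249/10000 ≈ 0.924900
step 3 [1.5y] swap r/2=889/27887: DF=(1 − 889/27887·(0.952700+0.924900))/(1+889/27887) = 9111/10000 ≈ 0.911100
step 4 [2y] bond c/2=7/400: DF=(3839487/4000000 − 7/400·(0.952700+0.924900+0.911100))/(1+7/400) = 4477/5000 ≈ 0.895400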